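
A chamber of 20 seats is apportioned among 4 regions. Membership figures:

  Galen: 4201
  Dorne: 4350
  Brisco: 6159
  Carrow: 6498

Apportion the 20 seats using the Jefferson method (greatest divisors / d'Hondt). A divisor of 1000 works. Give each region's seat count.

With modified divisor 1000: modified quotas Galen 4.201, Dorne 4.350, Brisco 6.159, Carrow 6.498.
Rounding down: Galen 4, Dorne 4, Brisco 6, Carrow 6 (total 20).

Galen: 4; Dorne: 4; Brisco: 6; Carrow: 6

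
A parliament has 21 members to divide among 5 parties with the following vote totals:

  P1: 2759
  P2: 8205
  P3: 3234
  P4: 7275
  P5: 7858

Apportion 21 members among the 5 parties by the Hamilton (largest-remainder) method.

P1 2; P2 6; P3 2; P4 5; P5 6

Standard divisor: 29331 ÷ 21 ≈ 1396.714.
Standard quotas: P1 1.9754, P2 5.8745, P3 2.3154, P4 5.2087, P5 5.6261.
Lower quotas: P1 1, P2 5, P3 2, P4 5, P5 5 (sum 18, leaving 3 seats).
Remainders in descending order: P1 0.9754, P2 0.8745, P5 0.6261, P3 0.3154, P4 0.2087.
Largest remainders: P1, P2, P5 receive the extra seats.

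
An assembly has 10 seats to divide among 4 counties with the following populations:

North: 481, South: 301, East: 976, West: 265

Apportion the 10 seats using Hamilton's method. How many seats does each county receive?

Total 2023; standard divisor 2023/10 ≈ 202.3.
Standard quotas: North 2.378, South 1.488, East 4.825, West 1.310.
Lower quotas: North 2, South 1, East 4, West 1 (sum 8, leaving 2 seats).
Remainders in descending order: East 0.825, South 0.488, North 0.378, West 0.310.
Largest remainders: East, South receive the extra seats.

North 2, South 2, East 5, West 1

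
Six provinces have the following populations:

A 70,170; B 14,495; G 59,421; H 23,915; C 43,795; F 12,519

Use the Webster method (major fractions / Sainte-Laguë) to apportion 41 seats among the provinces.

Standard divisor 224315/41 ≈ 5471.098; standard quotas: A 12.826, B 2.649, G 10.861, H 4.371, C 8.005, F 2.288.
Rounding to the nearest integer gives A 13, B 3, G 11, H 4, C 8, F 2 — total 41, matching the house size, so no adjustment is needed.

A 13, B 3, G 11, H 4, C 8, F 2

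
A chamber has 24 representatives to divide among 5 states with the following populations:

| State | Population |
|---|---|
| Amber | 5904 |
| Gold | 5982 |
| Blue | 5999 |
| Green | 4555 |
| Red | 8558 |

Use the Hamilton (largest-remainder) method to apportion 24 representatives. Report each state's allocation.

Amber 4, Gold 5, Blue 5, Green 3, Red 7

The standard divisor is 30998/24 ≈ 1291.583.
Standard quotas: Amber 4.5711, Gold 4.6315, Blue 4.6447, Green 3.5267, Red 6.6260.
Lower quotas: Amber 4, Gold 4, Blue 4, Green 3, Red 6 (sum 21, leaving 3 seats).
Remainders in descending order: Blue 0.6447, Gold 0.6315, Red 0.6260, Amber 0.5711, Green 0.5267.
The surplus seats go to Blue, Gold, Red.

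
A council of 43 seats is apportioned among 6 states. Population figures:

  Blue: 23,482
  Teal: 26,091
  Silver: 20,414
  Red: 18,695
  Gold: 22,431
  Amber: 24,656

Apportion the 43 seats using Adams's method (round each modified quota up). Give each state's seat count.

Blue=7, Teal=8, Silver=7, Red=6, Gold=7, Amber=8

Standard divisor 135769/43 ≈ 3157.419; standard quotas: Blue 7.437, Teal 8.263, Silver 6.465, Red 5.921, Gold 7.104, Amber 7.809.
Rounding up gives 8, 9, 7, 6, 8, 8 = 46 seats, so the divisor must be adjusted.
With modified divisor 3380: modified quotas Blue 6.947, Teal 7.719, Silver 6.040, Red 5.531, Gold 6.636, Amber 7.295.
Rounding up: Blue 7, Teal 8, Silver 7, Red 6, Gold 7, Amber 8 (total 43).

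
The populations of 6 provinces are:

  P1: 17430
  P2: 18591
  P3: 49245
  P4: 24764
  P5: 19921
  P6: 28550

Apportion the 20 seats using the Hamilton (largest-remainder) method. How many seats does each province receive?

P1 2; P2 2; P3 6; P4 3; P5 3; P6 4

The standard divisor is 158501/20 ≈ 7925.05.
Standard quotas: P1 2.1994, P2 2.3459, P3 6.2138, P4 3.1248, P5 2.5137, P6 3.6025.
Lower quotas: P1 2, P2 2, P3 6, P4 3, P5 2, P6 3 (sum 18, leaving 2 seats).
Remainders in descending order: P6 0.6025, P5 0.5137, P2 0.3459, P3 0.2138, P1 0.1994, P4 0.1248.
Largest remainders: P6, P5 receive the extra seats.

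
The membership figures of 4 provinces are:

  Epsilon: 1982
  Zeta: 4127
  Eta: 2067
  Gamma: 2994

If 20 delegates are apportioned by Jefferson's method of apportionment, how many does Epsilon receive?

Standard divisor 11170/20 ≈ 558.5; standard quotas: Epsilon 3.549, Zeta 7.389, Eta 3.701, Gamma 5.361.
Rounding down gives 3, 7, 3, 5 = 18 seats, so the divisor must be adjusted.
With modified divisor 510: modified quotas Epsilon 3.886, Zeta 8.092, Eta 4.053, Gamma 5.871.
Rounding down: Epsilon 3, Zeta 8, Eta 4, Gamma 5 (total 20).
Epsilon receives 3.

3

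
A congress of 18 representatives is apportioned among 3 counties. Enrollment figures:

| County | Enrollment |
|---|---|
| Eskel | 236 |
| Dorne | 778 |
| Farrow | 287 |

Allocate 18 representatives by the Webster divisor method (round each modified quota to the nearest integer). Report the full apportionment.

Standard divisor 1301/18 ≈ 72.278; standard quotas: Eskel 3.265, Dorne 10.764, Farrow 3.971.
Rounding to the nearest integer gives Eskel 3, Dorne 11, Farrow 4 — total 18, matching the house size, so no adjustment is needed.

Eskel 3, Dorne 11, Farrow 4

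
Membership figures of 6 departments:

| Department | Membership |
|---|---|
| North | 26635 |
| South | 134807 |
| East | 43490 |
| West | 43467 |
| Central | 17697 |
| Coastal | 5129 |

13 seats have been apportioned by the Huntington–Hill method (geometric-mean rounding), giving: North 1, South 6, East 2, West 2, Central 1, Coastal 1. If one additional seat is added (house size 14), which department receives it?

South

Priority for the next seat is population ÷ (√(s·(s+1))).
Priorities: North 18833.789, South 20801.172, East 17754.718, West 17745.328, Central 12513.669, Coastal 3626.751.
Highest priority: South.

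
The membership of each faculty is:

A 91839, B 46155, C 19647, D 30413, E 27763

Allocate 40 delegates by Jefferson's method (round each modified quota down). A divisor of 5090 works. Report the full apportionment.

With modified divisor 5090: modified quotas A 18.043, B 9.068, C 3.860, D 5.975, E 5.454.
Rounding down: A 18, B 9, C 3, D 5, E 5 (total 40).

A 18, B 9, C 3, D 5, E 5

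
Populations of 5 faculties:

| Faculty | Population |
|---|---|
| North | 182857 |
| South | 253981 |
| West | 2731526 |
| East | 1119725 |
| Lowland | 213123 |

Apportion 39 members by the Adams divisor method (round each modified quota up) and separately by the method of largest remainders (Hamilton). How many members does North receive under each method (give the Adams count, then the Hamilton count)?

Adams: North 2, South 3, West 22, East 10, Lowland 2.
Hamilton: North 1, South 2, West 24, East 10, Lowland 2.
North gets 2 under Adams and 1 under Hamilton.

2 and 1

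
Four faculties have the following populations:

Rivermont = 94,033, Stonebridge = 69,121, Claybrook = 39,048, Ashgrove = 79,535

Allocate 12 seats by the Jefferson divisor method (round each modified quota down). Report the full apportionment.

Standard divisor 281737/12 ≈ 23478.083; standard quotas: Rivermont 4.005, Stonebridge 2.944, Claybrook 1.663, Ashgrove 3.388.
Rounding down gives 4, 2, 1, 3 = 10 seats, so the divisor must be adjusted.
With modified divisor 19775.8: modified quotas Rivermont 4.755, Stonebridge 3.495, Claybrook 1.975, Ashgrove 4.022.
Rounding down: Rivermont 4, Stonebridge 3, Claybrook 1, Ashgrove 4 (total 12).

Rivermont 4, Stonebridge 3, Claybrook 1, Ashgrove 4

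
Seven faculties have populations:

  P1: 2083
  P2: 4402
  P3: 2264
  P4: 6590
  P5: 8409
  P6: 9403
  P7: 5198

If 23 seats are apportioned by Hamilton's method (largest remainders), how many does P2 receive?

3

Total 38349; standard divisor 38349/23 ≈ 1667.348.
Standard quotas: P1 1.2493, P2 2.6401, P3 1.3578, P4 3.9524, P5 5.0433, P6 5.6395, P7 3.1175.
Lower quotas: P1 1, P2 2, P3 1, P4 3, P5 5, P6 5, P7 3 (sum 20, leaving 3 seats).
Remainders in descending order: P4 0.9524, P2 0.6401, P6 0.6395, P3 0.3578, P1 0.2493, P7 0.1175, P5 0.0433.
The surplus seats go to P4, P2, P6.
P2 receives 3.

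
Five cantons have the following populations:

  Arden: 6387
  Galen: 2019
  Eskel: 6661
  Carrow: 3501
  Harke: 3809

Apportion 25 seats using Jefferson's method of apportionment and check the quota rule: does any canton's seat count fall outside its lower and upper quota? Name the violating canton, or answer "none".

Standard quotas: Arden 7.136, Galen 2.256, Eskel 7.442, Carrow 3.911, Harke 4.255.
Jefferson allocation: Arden 7, Galen 2, Eskel 8, Carrow 4, Harke 4.
Every allocation lies between the lower and upper quota.

none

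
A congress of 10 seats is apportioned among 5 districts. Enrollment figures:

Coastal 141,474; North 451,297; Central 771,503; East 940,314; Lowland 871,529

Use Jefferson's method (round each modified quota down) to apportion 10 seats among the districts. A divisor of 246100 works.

With modified divisor 246100: modified quotas Coastal 0.575, North 1.834, Central 3.135, East 3.821, Lowland 3.541.
Rounding down: Coastal 0, North 1, Central 3, East 3, Lowland 3 (total 10).

Coastal=0, North=1, Central=3, East=3, Lowland=3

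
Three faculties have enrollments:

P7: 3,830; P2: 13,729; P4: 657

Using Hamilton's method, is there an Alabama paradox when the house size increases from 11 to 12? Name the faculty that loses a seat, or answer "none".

P4

At 11 seats: P7 2, P2 8, P4 1.
At 12 seats: P7 3, P2 9, P4 0.
P4 drops from 1 to 0.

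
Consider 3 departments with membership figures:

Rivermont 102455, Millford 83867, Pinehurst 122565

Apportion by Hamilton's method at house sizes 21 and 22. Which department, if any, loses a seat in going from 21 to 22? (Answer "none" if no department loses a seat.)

none

At 21 seats: Rivermont 7, Millford 6, Pinehurst 8.
At 22 seats: Rivermont 7, Millford 6, Pinehurst 9.
No department's allocation decreased.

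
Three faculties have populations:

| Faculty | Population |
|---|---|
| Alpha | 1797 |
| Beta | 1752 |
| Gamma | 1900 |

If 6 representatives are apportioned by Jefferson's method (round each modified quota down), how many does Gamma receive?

Standard divisor 5449/6 ≈ 908.167; standard quotas: Alpha 1.979, Beta 1.929, Gamma 2.092.
Rounding down gives 1, 1, 2 = 4 seats, so the divisor must be adjusted.
With modified divisor 800: modified quotas Alpha 2.246, Beta 2.190, Gamma 2.375.
Rounding down: Alpha 2, Beta 2, Gamma 2 (total 6).
Gamma receives 2.

2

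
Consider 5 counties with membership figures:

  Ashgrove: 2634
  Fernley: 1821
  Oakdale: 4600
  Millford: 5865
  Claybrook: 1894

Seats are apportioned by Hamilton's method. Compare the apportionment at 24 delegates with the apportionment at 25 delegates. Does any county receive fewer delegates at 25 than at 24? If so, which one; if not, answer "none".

At 24 seats: Ashgrove 4, Fernley 3, Oakdale 6, Millford 8, Claybrook 3.
At 25 seats: Ashgrove 4, Fernley 2, Oakdale 7, Millford 9, Claybrook 3.
Fernley drops from 3 to 2.

Fernley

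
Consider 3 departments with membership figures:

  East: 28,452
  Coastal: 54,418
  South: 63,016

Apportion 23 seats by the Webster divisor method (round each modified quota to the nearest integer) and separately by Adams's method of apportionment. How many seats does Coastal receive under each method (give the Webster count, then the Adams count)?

9 and 8

Webster: East 4, Coastal 9, South 10.
Adams: East 5, Coastal 8, South 10.
Coastal gets 9 under Webster and 8 under Adams.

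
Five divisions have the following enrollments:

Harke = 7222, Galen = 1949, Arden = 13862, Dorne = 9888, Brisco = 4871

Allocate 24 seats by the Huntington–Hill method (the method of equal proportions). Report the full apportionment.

With divisor 1570: modified quotas Harke 4.600, Galen 1.241, Arden 8.829, Dorne 6.298, Brisco 3.103.
Geometric-mean thresholds: Harke √(4·5)=4.472, Galen √(1·2)=1.414, Arden √(8·9)=8.485, Dorne √(6·7)=6.481, Brisco √(3·4)=3.464.
Each quota rounded against its threshold gives Harke 5, Galen 1, Arden 9, Dorne 6, Brisco 3 (total 24).

Harke 5, Galen 1, Arden 9, Dorne 6, Brisco 3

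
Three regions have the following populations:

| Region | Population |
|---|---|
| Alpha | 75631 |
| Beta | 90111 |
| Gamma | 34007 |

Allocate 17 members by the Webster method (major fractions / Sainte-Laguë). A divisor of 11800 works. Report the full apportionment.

With modified divisor 11800: modified quotas Alpha 6.409, Beta 7.637, Gamma 2.882.
Rounding to the nearest integer: Alpha 6, Beta 8, Gamma 3 (total 17).

Alpha 6, Beta 8, Gamma 3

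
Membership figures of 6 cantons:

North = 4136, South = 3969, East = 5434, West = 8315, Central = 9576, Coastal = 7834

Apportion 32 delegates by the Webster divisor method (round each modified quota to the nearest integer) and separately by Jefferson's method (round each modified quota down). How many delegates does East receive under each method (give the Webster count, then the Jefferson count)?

Webster: North 3, South 3, East 5, West 7, Central 8, Coastal 6.
Jefferson: North 3, South 3, East 4, West 7, Central 8, Coastal 7.
East gets 5 under Webster and 4 under Jefferson.

5 and 4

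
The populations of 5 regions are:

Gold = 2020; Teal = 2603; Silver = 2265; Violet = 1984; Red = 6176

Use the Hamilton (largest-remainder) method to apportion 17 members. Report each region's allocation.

Gold 2, Teal 3, Silver 3, Violet 2, Red 7

Total 15048; standard divisor 15048/17 ≈ 885.176.
Standard quotas: Gold 2.2820, Teal 2.9407, Silver 2.5588, Violet 2.2414, Red 6.9771.
Lower quotas: Gold 2, Teal 2, Silver 2, Violet 2, Red 6 (sum 14, leaving 3 seats).
Remainders in descending order: Red 0.9771, Teal 0.9407, Silver 0.5588, Gold 0.2820, Violet 0.2414.
Largest remainders: Red, Teal, Silver receive the extra seats.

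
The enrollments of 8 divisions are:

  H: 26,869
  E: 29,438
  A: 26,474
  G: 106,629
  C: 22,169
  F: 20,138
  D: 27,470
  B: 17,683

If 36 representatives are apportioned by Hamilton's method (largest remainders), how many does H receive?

3

Standard divisor: 276870 ÷ 36 ≈ 7690.833.
Standard quotas: H 3.4936, E 3.8277, A 3.4423, G 13.8644, C 2.8825, F 2.6184, D 3.5718, B 2.2992.
Lower quotas: H 3, E 3, A 3, G 13, C 2, F 2, D 3, B 2 (sum 31, leaving 5 seats).
Remainders in descending order: C 0.8825, G 0.8644, E 0.8277, F 0.6184, D 0.5718, H 0.4936, A 0.4423, B 0.2992.
Largest remainders: C, G, E, F, D receive the extra seats.
H receives 3.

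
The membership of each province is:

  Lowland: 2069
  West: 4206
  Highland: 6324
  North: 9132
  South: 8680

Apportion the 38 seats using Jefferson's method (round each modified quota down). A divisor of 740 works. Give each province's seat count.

With modified divisor 740: modified quotas Lowland 2.796, West 5.684, Highland 8.546, North 12.341, South 11.730.
Rounding down: Lowland 2, West 5, Highland 8, North 12, South 11 (total 38).

Lowland 2; West 5; Highland 8; North 12; South 11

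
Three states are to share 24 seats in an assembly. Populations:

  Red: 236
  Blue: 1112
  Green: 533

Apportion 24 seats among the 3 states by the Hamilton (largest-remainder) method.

Red 3, Blue 14, Green 7

Total 1881; standard divisor 1881/24 ≈ 78.375.
Standard quotas: Red 3.011, Blue 14.188, Green 6.801.
Lower quotas: Red 3, Blue 14, Green 6 (sum 23, leaving 1 seat).
Remainders in descending order: Green 0.801, Blue 0.188, Red 0.011.
Largest remainder: Green receives the extra seat.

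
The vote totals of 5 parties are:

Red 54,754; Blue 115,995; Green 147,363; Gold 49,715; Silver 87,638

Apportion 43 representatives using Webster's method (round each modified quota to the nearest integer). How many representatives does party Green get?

Standard divisor 455465/43 ≈ 10592.209; standard quotas: Red 5.169, Blue 10.951, Green 13.912, Gold 4.694, Silver 8.274.
Rounding to the nearest integer gives Red 5, Blue 11, Green 14, Gold 5, Silver 8 — total 43, matching the house size, so no adjustment is needed.
Green receives 14.

14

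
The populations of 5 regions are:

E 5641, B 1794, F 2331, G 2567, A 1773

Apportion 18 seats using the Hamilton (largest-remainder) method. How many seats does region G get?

3

Standard divisor: 14106 ÷ 18 ≈ 783.667.
Standard quotas: E 7.1982, B 2.2892, F 2.9745, G 3.2756, A 2.2624.
Lower quotas: E 7, B 2, F 2, G 3, A 2 (sum 16, leaving 2 seats).
Remainders in descending order: F 0.9745, B 0.2892, G 0.2756, A 0.2624, E 0.1982.
The surplus seats go to F, B.
G receives 3.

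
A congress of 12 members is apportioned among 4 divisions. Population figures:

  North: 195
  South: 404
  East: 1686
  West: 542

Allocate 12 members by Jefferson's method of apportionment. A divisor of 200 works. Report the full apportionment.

With modified divisor 200: modified quotas North 0.975, South 2.020, East 8.430, West 2.710.
Rounding down: North 0, South 2, East 8, West 2 (total 12).

North 0; South 2; East 8; West 2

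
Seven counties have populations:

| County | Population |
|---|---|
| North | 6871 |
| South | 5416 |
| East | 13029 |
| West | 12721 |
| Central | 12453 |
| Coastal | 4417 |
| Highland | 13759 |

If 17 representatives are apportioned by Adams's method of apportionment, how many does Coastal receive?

Standard divisor 68666/17 ≈ 4039.176; standard quotas: North 1.701, South 1.341, East 3.226, West 3.149, Central 3.083, Coastal 1.094, Highland 3.406.
Rounding up gives 2, 2, 4, 4, 4, 2, 4 = 22 seats, so the divisor must be adjusted.
With modified divisor 5000: modified quotas North 1.374, South 1.083, East 2.606, West 2.544, Central 2.491, Coastal 0.883, Highland 2.752.
Rounding up: North 2, South 2, East 3, West 3, Central 3, Coastal 1, Highland 3 (total 17).
Coastal receives 1.

1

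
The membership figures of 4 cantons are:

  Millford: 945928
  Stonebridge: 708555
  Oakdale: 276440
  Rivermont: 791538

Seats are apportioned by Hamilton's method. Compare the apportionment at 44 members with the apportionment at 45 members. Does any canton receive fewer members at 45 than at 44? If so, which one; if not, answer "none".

At 44 seats: Millford 15, Stonebridge 11, Oakdale 5, Rivermont 13.
At 45 seats: Millford 16, Stonebridge 12, Oakdale 4, Rivermont 13.
Oakdale drops from 5 to 4.

Oakdale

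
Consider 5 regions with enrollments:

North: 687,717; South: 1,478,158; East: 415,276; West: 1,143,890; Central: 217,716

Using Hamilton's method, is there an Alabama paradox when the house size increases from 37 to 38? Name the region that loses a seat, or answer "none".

At 37 seats: North 6, South 14, East 4, West 11, Central 2.
At 38 seats: North 7, South 14, East 4, West 11, Central 2.
No region's allocation decreased.

none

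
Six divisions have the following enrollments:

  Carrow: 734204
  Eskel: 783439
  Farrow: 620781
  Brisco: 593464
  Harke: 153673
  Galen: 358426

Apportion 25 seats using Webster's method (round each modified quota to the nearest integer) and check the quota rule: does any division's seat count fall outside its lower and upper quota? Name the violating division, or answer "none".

Standard quotas: Carrow 5.658, Eskel 6.038, Farrow 4.784, Brisco 4.574, Harke 1.184, Galen 2.762.
Webster allocation: Carrow 6, Eskel 6, Farrow 5, Brisco 4, Harke 1, Galen 3.
Every allocation lies between the lower and upper quota.

none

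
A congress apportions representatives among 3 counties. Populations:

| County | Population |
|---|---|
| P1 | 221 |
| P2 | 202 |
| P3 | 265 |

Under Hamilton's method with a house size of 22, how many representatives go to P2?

Total 688; standard divisor 688/22 ≈ 31.273.
Standard quotas: P1 7.067, P2 6.459, P3 8.474.
Lower quotas: P1 7, P2 6, P3 8 (sum 21, leaving 1 seat).
Remainders in descending order: P3 0.474, P2 0.459, P1 0.067.
Largest remainder: P3 receives the extra seat.
P2 receives 6.

6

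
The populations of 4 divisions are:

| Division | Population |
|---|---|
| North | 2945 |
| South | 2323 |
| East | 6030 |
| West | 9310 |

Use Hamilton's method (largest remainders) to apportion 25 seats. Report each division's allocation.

North 4, South 3, East 7, West 11

Standard divisor: 20608 ÷ 25 ≈ 824.32.
Standard quotas: North 3.5726, South 2.8181, East 7.3151, West 11.2942.
Lower quotas: North 3, South 2, East 7, West 11 (sum 23, leaving 2 seats).
Remainders in descending order: South 0.8181, North 0.5726, East 0.3151, West 0.2942.
Largest remainders: South, North receive the extra seats.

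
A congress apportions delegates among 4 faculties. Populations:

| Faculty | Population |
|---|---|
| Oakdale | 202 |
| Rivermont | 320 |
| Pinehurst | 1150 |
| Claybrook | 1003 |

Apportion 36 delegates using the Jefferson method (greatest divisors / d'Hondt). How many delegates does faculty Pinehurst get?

16

Standard divisor 2675/36 ≈ 74.306; standard quotas: Oakdale 2.719, Rivermont 4.307, Pinehurst 15.477, Claybrook 13.498.
Rounding down gives 2, 4, 15, 13 = 34 seats, so the divisor must be adjusted.
With modified divisor 70: modified quotas Oakdale 2.886, Rivermont 4.571, Pinehurst 16.429, Claybrook 14.329.
Rounding down: Oakdale 2, Rivermont 4, Pinehurst 16, Claybrook 14 (total 36).
Pinehurst receives 16.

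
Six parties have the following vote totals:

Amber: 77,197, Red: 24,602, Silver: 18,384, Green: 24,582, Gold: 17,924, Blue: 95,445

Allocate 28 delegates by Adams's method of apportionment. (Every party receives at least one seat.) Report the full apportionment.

Standard divisor 258134/28 ≈ 9219.071; standard quotas: Amber 8.374, Red 2.669, Silver 1.994, Green 2.666, Gold 1.944, Blue 10.353.
Rounding up gives 9, 3, 2, 3, 2, 11 = 30 seats, so the divisor must be adjusted.
With modified divisor 10100: modified quotas Amber 7.643, Red 2.436, Silver 1.820, Green 2.434, Gold 1.775, Blue 9.450.
Rounding up: Amber 8, Red 3, Silver 2, Green 3, Gold 2, Blue 10 (total 28).

Amber: 8, Red: 3, Silver: 2, Green: 3, Gold: 2, Blue: 10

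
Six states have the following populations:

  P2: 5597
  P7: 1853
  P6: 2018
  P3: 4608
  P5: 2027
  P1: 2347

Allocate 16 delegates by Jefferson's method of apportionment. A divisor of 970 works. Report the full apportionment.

With modified divisor 970: modified quotas P2 5.770, P7 1.910, P6 2.080, P3 4.751, P5 2.090, P1 2.420.
Rounding down: P2 5, P7 1, P6 2, P3 4, P5 2, P1 2 (total 16).

P2=5; P7=1; P6=2; P3=4; P5=2; P1=2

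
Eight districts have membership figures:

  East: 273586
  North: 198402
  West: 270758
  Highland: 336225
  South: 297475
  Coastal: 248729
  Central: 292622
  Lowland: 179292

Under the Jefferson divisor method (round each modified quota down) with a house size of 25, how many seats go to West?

3

Standard divisor 2097089/25 ≈ 83883.56; standard quotas: East 3.261, North 2.365, West 3.228, Highland 4.008, South 3.546, Coastal 2.965, Central 3.488, Lowland 2.137.
Rounding down gives 3, 2, 3, 4, 3, 2, 3, 2 = 22 seats, so the divisor must be adjusted.
With modified divisor 70800: modified quotas East 3.864, North 2.802, West 3.824, Highland 4.749, South 4.202, Coastal 3.513, Central 4.133, Lowland 2.532.
Rounding down: East 3, North 2, West 3, Highland 4, South 4, Coastal 3, Central 4, Lowland 2 (total 25).
West receives 3.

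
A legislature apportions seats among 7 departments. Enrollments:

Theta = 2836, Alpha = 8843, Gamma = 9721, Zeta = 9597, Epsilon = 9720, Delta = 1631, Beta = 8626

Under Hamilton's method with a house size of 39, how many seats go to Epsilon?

7

The standard divisor is 50974/39 ≈ 1307.026.
Standard quotas: Theta 2.1698, Alpha 6.7657, Gamma 7.4375, Zeta 7.3426, Epsilon 7.4367, Delta 1.2479, Beta 6.5997.
Lower quotas: Theta 2, Alpha 6, Gamma 7, Zeta 7, Epsilon 7, Delta 1, Beta 6 (sum 36, leaving 3 seats).
Remainders in descending order: Alpha 0.7657, Beta 0.5997, Gamma 0.4375, Epsilon 0.4367, Zeta 0.3426, Delta 0.2479, Theta 0.1698.
The surplus seats go to Alpha, Beta, Gamma.
Epsilon receives 7.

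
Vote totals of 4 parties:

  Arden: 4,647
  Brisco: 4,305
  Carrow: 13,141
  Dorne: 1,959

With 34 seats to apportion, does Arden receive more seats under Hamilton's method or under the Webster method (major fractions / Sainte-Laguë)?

Webster

Hamilton: Arden 6, Brisco 6, Carrow 19, Dorne 3.
Webster: Arden 7, Brisco 6, Carrow 18, Dorne 3.
Arden gets 6 under Hamilton and 7 under Webster.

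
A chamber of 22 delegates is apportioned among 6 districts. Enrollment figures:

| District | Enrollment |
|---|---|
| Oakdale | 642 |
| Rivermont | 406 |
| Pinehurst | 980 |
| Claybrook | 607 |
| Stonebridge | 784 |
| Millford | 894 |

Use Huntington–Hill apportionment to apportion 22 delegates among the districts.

With divisor 193: modified quotas Oakdale 3.326, Rivermont 2.104, Pinehurst 5.078, Claybrook 3.145, Stonebridge 4.062, Millford 4.632.
Geometric-mean thresholds: Oakdale √(3·4)=3.464, Rivermont √(2·3)=2.449, Pinehurst √(5·6)=5.477, Claybrook √(3·4)=3.464, Stonebridge √(4·5)=4.472, Millford √(4·5)=4.472.
Each quota rounded against its threshold gives Oakdale 3, Rivermont 2, Pinehurst 5, Claybrook 3, Stonebridge 4, Millford 5 (total 22).

Oakdale 3; Rivermont 2; Pinehurst 5; Claybrook 3; Stonebridge 4; Millford 5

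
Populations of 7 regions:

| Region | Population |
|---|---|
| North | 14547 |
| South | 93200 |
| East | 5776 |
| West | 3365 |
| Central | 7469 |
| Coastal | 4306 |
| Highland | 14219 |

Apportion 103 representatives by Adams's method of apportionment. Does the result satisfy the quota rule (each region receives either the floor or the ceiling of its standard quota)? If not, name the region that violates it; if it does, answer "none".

Standard quotas: North 10.487, South 67.186, East 4.164, West 2.426, Central 5.384, Coastal 3.104, Highland 10.250.
Adams allocation: North 11, South 65, East 5, West 3, Central 6, Coastal 3, Highland 10.
South has quota 67.186 (lower 67, upper 68) but receives 65 — outside the quota interval.

South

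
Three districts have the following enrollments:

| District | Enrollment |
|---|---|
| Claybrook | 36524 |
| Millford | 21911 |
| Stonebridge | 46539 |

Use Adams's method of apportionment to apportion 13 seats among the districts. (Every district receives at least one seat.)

Claybrook 4, Millford 3, Stonebridge 6

Standard divisor 104974/13 ≈ 8074.923; standard quotas: Claybrook 4.523, Millford 2.713, Stonebridge 5.763.
Rounding up gives 5, 3, 6 = 14 seats, so the divisor must be adjusted.
With modified divisor 9200: modified quotas Claybrook 3.970, Millford 2.382, Stonebridge 5.059.
Rounding up: Claybrook 4, Millford 3, Stonebridge 6 (total 13).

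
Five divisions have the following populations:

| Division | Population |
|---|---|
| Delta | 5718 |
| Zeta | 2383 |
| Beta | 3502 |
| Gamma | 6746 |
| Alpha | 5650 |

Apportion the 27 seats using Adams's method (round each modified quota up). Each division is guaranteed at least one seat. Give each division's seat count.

Delta=6; Zeta=3; Beta=4; Gamma=8; Alpha=6

Standard divisor 23999/27 ≈ 888.852; standard quotas: Delta 6.433, Zeta 2.681, Beta 3.940, Gamma 7.590, Alpha 6.357.
Rounding up gives 7, 3, 4, 8, 7 = 29 seats, so the divisor must be adjusted.
With modified divisor 960: modified quotas Delta 5.956, Zeta 2.482, Beta 3.648, Gamma 7.027, Alpha 5.885.
Rounding up: Delta 6, Zeta 3, Beta 4, Gamma 8, Alpha 6 (total 27).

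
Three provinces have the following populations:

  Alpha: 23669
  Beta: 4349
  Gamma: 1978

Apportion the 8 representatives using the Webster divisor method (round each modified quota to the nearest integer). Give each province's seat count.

Alpha=6, Beta=1, Gamma=1

Standard divisor 29996/8 ≈ 3749.5; standard quotas: Alpha 6.313, Beta 1.160, Gamma 0.528.
Rounding to the nearest integer gives Alpha 6, Beta 1, Gamma 1 — total 8, matching the house size, so no adjustment is needed.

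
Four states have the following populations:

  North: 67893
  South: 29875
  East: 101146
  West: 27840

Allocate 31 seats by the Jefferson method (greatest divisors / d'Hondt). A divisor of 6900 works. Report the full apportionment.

With modified divisor 6900: modified quotas North 9.840, South 4.330, East 14.659, West 4.035.
Rounding down: North 9, South 4, East 14, West 4 (total 31).

North 9; South 4; East 14; West 4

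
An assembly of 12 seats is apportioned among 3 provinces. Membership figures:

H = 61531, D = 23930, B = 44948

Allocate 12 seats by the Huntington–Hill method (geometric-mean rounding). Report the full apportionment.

With divisor 10642: modified quotas H 5.782, D 2.249, B 4.224.
Geometric-mean thresholds: H √(5·6)=5.477, D √(2·3)=2.449, B √(4·5)=4.472.
Each quota rounded against its threshold gives H 6, D 2, B 4 (total 12).

H 6; D 2; B 4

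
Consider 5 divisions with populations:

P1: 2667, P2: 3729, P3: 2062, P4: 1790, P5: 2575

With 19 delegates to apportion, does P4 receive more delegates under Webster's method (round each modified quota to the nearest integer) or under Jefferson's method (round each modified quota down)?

Webster

Webster: P1 4, P2 5, P3 3, P4 3, P5 4.
Jefferson: P1 4, P2 6, P3 3, P4 2, P5 4.
P4 gets 3 under Webster and 2 under Jefferson.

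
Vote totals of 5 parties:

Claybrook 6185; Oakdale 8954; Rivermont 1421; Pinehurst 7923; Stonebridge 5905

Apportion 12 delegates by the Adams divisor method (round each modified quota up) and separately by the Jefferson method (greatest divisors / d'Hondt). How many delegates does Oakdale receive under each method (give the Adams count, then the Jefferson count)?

3 and 4

Adams: Claybrook 3, Oakdale 3, Rivermont 1, Pinehurst 3, Stonebridge 2.
Jefferson: Claybrook 3, Oakdale 4, Rivermont 0, Pinehurst 3, Stonebridge 2.
Oakdale gets 3 under Adams and 4 under Jefferson.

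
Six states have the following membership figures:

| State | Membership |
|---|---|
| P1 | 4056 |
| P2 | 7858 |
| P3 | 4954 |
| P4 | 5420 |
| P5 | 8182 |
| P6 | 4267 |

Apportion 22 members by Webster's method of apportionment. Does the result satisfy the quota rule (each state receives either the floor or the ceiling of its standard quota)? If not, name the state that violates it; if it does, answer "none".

none

Standard quotas: P1 2.569, P2 4.977, P3 3.138, P4 3.433, P5 5.182, P6 2.702.
Webster allocation: P1 3, P2 5, P3 3, P4 3, P5 5, P6 3.
Every allocation lies between the lower and upper quota.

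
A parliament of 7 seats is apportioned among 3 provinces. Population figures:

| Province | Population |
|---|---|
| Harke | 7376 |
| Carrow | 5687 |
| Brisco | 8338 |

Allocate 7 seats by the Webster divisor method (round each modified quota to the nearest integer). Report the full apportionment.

Harke 2, Carrow 2, Brisco 3

Standard divisor 21401/7 ≈ 3057.286; standard quotas: Harke 2.413, Carrow 1.860, Brisco 2.727.
Rounding to the nearest integer gives Harke 2, Carrow 2, Brisco 3 — total 7, matching the house size, so no adjustment is needed.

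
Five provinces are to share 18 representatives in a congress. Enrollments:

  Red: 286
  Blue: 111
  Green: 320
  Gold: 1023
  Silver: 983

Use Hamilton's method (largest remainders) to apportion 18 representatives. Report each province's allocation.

Red=2; Blue=1; Green=2; Gold=7; Silver=6

The standard divisor is 2723/18 ≈ 151.278.
Standard quotas: Red 1.891, Blue 0.734, Green 2.115, Gold 6.762, Silver 6.498.
Lower quotas: Red 1, Blue 0, Green 2, Gold 6, Silver 6 (sum 15, leaving 3 seats).
Remainders in descending order: Red 0.891, Gold 0.762, Blue 0.734, Silver 0.498, Green 0.115.
The surplus seats go to Red, Gold, Blue.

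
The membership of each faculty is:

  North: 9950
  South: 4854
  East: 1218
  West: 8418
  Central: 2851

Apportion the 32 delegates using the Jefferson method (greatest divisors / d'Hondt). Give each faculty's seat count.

North=12; South=6; East=1; West=10; Central=3

Standard divisor 27291/32 ≈ 852.844; standard quotas: North 11.667, South 5.692, East 1.428, West 9.871, Central 3.343.
Rounding down gives 11, 5, 1, 9, 3 = 29 seats, so the divisor must be adjusted.
With modified divisor 800: modified quotas North 12.438, South 6.067, East 1.522, West 10.523, Central 3.564.
Rounding down: North 12, South 6, East 1, West 10, Central 3 (total 32).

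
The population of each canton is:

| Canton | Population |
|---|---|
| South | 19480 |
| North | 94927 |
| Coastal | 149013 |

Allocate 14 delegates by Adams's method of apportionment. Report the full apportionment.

Standard divisor 263420/14 ≈ 18815.714; standard quotas: South 1.035, North 5.045, Coastal 7.920.
Rounding up gives 2, 6, 8 = 16 seats, so the divisor must be adjusted.
With modified divisor 20400: modified quotas South 0.955, North 4.653, Coastal 7.305.
Rounding up: South 1, North 5, Coastal 8 (total 14).

South 1, North 5, Coastal 8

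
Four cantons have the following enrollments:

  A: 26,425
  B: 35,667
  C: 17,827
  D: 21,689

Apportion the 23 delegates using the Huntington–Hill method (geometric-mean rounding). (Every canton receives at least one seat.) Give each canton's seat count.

With divisor 4485: modified quotas A 5.892, B 7.953, C 3.975, D 4.836.
Geometric-mean thresholds: A √(5·6)=5.477, B √(7·8)=7.483, C √(3·4)=3.464, D √(4·5)=4.472.
Each quota rounded against its threshold gives A 6, B 8, C 4, D 5 (total 23).

A 6; B 8; C 4; D 5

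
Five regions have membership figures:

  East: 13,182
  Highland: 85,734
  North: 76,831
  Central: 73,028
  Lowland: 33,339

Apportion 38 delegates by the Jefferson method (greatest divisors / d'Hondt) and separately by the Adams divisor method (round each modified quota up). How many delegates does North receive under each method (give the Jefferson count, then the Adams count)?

Jefferson: East 1, Highland 12, North 11, Central 10, Lowland 4.
Adams: East 2, Highland 11, North 10, Central 10, Lowland 5.
North gets 11 under Jefferson and 10 under Adams.

11 and 10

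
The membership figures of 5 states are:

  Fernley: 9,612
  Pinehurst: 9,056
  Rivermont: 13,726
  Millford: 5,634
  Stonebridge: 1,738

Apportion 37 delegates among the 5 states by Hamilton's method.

Fernley=9, Pinehurst=8, Rivermont=13, Millford=5, Stonebridge=2

Standard divisor: 39766 ÷ 37 ≈ 1074.757.
Standard quotas: Fernley 8.9434, Pinehurst 8.4261, Rivermont 12.7713, Millford 5.2421, Stonebridge 1.6171.
Lower quotas: Fernley 8, Pinehurst 8, Rivermont 12, Millford 5, Stonebridge 1 (sum 34, leaving 3 seats).
Remainders in descending order: Fernley 0.9434, Rivermont 0.7713, Stonebridge 0.6171, Pinehurst 0.4261, Millford 0.2421.
The surplus seats go to Fernley, Rivermont, Stonebridge.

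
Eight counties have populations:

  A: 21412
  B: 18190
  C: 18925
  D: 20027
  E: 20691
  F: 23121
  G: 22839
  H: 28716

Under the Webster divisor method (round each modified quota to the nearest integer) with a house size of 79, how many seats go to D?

Standard divisor 173921/79 ≈ 2201.532; standard quotas: A 9.726, B 8.262, C 8.596, D 9.097, E 9.398, F 10.502, G 10.374, H 13.044.
Rounding to the nearest integer gives A 10, B 8, C 9, D 9, E 9, F 11, G 10, H 13 — total 79, matching the house size, so no adjustment is needed.
D receives 9.

9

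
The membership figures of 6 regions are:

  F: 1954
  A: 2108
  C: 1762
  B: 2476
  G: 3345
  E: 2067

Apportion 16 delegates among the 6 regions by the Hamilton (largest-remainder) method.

Standard divisor: 13712 ÷ 16 = 857.
Standard quotas: F 2.280, A 2.460, C 2.056, B 2.889, G 3.903, E 2.412.
Lower quotas: F 2, A 2, C 2, B 2, G 3, E 2 (sum 13, leaving 3 seats).
Remainders in descending order: G 0.903, B 0.889, A 0.460, E 0.412, F 0.280, C 0.056.
Largest remainders: G, B, A receive the extra seats.

F=2, A=3, C=2, B=3, G=4, E=2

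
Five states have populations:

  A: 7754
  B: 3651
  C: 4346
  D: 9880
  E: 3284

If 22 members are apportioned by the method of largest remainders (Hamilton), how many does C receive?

3

Total 28915; standard divisor 28915/22 ≈ 1314.318.
Standard quotas: A 5.8996, B 2.7779, C 3.3067, D 7.5172, E 2.4986.
Lower quotas: A 5, B 2, C 3, D 7, E 2 (sum 19, leaving 3 seats).
Remainders in descending order: A 0.8996, B 0.7779, D 0.5172, E 0.4986, C 0.3067.
The surplus seats go to A, B, D.
C receives 3.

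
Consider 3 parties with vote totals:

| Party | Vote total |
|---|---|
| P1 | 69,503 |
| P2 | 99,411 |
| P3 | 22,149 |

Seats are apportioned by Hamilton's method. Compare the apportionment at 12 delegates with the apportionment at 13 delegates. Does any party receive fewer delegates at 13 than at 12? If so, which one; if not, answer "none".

At 12 seats: P1 4, P2 6, P3 2.
At 13 seats: P1 5, P2 7, P3 1.
P3 drops from 2 to 1.

P3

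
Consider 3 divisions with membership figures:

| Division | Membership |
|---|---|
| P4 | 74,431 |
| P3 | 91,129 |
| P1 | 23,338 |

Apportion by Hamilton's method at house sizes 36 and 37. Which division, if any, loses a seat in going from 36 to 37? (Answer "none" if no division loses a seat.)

P1

At 36 seats: P4 14, P3 17, P1 5.
At 37 seats: P4 15, P3 18, P1 4.
P1 drops from 5 to 4.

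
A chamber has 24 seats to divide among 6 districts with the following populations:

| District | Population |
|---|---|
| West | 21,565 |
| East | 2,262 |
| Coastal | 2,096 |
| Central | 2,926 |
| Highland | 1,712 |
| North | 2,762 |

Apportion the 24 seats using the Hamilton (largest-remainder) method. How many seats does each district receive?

Standard divisor: 33323 ÷ 24 ≈ 1388.458.
Standard quotas: West 15.5316, East 1.6291, Coastal 1.5096, Central 2.1074, Highland 1.2330, North 1.9893.
Lower quotas: West 15, East 1, Coastal 1, Central 2, Highland 1, North 1 (sum 21, leaving 3 seats).
Remainders in descending order: North 0.9893, East 0.6291, West 0.5316, Coastal 0.5096, Highland 0.2330, Central 0.1074.
The surplus seats go to North, East, West.

West=16, East=2, Coastal=1, Central=2, Highland=1, North=2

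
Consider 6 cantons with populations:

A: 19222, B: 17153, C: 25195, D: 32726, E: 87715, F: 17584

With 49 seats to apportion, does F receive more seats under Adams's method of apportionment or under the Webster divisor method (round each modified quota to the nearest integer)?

Adams: A 5, B 4, C 6, D 8, E 21, F 5.
Webster: A 5, B 4, C 6, D 8, E 22, F 4.
F gets 5 under Adams and 4 under Webster.

Adams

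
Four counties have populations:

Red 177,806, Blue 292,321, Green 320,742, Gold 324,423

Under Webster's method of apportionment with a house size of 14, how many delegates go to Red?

Standard divisor 1115292/14 ≈ 79663.714; standard quotas: Red 2.232, Blue 3.669, Green 4.026, Gold 4.072.
Rounding to the nearest integer gives Red 2, Blue 4, Green 4, Gold 4 — total 14, matching the house size, so no adjustment is needed.
Red receives 2.

2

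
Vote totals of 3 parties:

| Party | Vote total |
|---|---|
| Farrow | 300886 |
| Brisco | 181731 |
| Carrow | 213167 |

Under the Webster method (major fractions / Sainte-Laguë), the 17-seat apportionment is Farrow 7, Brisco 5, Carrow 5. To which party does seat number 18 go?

Priority for the next seat is population ÷ (current seats + 0.5).
Priorities: Farrow 40118.133, Brisco 33042.000, Carrow 38757.636.
Highest priority: Farrow.

Farrow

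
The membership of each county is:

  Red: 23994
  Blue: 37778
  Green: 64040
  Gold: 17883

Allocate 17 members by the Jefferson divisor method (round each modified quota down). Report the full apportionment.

Red 3, Blue 4, Green 8, Gold 2

Standard divisor 143695/17 ≈ 8452.647; standard quotas: Red 2.839, Blue 4.469, Green 7.576, Gold 2.116.
Rounding down gives 2, 4, 7, 2 = 15 seats, so the divisor must be adjusted.
With modified divisor 7800: modified quotas Red 3.076, Blue 4.843, Green 8.210, Gold 2.293.
Rounding down: Red 3, Blue 4, Green 8, Gold 2 (total 17).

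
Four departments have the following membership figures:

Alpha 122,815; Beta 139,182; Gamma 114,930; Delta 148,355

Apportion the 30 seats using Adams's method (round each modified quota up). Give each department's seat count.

Alpha=7; Beta=8; Gamma=7; Delta=8

Standard divisor 525282/30 ≈ 17509.4; standard quotas: Alpha 7.014, Beta 7.949, Gamma 6.564, Delta 8.473.
Rounding up gives 8, 8, 7, 9 = 32 seats, so the divisor must be adjusted.
With modified divisor 18800: modified quotas Alpha 6.533, Beta 7.403, Gamma 6.113, Delta 7.891.
Rounding up: Alpha 7, Beta 8, Gamma 7, Delta 8 (total 30).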